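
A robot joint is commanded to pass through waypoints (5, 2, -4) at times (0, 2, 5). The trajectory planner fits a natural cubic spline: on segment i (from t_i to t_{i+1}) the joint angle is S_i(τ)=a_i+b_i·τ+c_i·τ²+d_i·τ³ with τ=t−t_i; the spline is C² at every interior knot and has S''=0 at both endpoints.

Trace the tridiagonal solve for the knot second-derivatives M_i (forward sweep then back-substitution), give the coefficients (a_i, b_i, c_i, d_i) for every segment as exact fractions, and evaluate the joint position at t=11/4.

Δ: Δ0=-3/2, Δ1=-2
row 1: diag=10, rhs=-3; c'=3/10, d'=-3/10
back: M1=-3/10
M: M0=0, M1=-3/10, M2=0
seg 0: a=5, c=M0/2=0, d=(M1−M0)/(6·2)=-1/40, b=Δ0−h0·(2M0+M1)/6=-7/5
seg 1: a=2, c=M1/2=-3/20, d=(M2−M1)/(6·3)=1/60, b=Δ1−h1·(2M1+M2)/6=-17/10
t_q=11/4 → seg 1, τ=3/4; S=2+-17/10·τ+-3/20·τ²+1/60·τ³=829/1280

  seg 0: a=5 b=-7/5 c=0 d=-1/40
  seg 1: a=2 b=-17/10 c=-3/20 d=1/60
S(11/4) = 829/1280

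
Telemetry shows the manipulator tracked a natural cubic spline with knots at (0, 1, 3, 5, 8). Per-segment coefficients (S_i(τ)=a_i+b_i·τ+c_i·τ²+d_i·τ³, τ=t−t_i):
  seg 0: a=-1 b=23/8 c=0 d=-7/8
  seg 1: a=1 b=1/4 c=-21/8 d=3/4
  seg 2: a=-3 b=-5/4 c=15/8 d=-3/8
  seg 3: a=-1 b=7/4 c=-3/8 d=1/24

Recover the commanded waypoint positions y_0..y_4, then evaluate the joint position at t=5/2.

y_0=-1 y_1=1 y_2=-3 y_3=-1 y_4=2
S(5/2) = -2

y_0 = S_0(0) = a_0 = -1
y_1 = S_1(0) = a_1 = 1
y_2 = S_2(0) = a_2 = -3
y_3 = S_3(0) = a_3 = -1
y_4 = S_3(3) = 2
t_q=5/2 is in segment 1 (τ=3/2); S_1(τ)=-2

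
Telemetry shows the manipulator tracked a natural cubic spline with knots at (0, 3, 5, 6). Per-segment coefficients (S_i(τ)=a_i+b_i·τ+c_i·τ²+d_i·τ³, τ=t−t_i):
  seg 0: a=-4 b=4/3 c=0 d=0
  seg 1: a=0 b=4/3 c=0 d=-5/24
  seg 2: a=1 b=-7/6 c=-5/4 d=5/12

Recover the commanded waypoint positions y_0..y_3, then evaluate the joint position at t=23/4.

y_0=-4 y_1=0 y_2=1 y_3=-1
S(23/4) = -103/256

y_0 = S_0(0) = a_0 = -4
y_1 = S_1(0) = a_1 = 0
y_2 = S_2(0) = a_2 = 1
y_3 = S_2(1) = -1
t_q=23/4 is in segment 2 (τ=3/4); S_2(τ)=-103/256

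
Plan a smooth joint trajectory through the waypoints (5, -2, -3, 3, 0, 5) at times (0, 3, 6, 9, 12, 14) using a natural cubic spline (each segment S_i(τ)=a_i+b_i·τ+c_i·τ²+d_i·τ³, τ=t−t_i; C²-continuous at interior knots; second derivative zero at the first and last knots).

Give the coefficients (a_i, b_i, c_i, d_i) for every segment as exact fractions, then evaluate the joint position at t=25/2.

Δ: Δ0=-7/3, Δ1=-1/3, Δ2=2, Δ3=-1, Δ4=5/2
row 1: diag=12, rhs=12; c'=1/4, d'=1
row 2: denom=12−3·1/4=45/4; d'=(14−3·1)/(45/4)=44/45
row 3: denom=12−3·4/15=56/5; d'=(-18−3·44/45)/(56/5)=-157/84
row 4: denom=10−3·15/56=515/56; d'=(21−3·-157/84)/(515/56)=298/103
back: M4=298/103
back: M3=-157/84−15/56·298/103=-817/309
back: M2=44/45−4/15·-817/309=520/309
back: M1=1−1/4·520/309=179/309
M: M0=0, M1=179/309, M2=520/309, M3=-817/309, M4=298/103, M5=0
seg 0: a=5, c=M0/2=0, d=(M1−M0)/(6·3)=179/5562, b=Δ0−h0·(2M0+M1)/6=-1621/618
seg 1: a=-2, c=M1/2=179/618, d=(M2−M1)/(6·3)=341/5562, b=Δ1−h1·(2M1+M2)/6=-542/309
seg 2: a=-3, c=M2/2=260/309, d=(M3−M2)/(6·3)=-1337/5562, b=Δ2−h2·(2M2+M3)/6=1013/618
seg 3: a=3, c=M3/2=-817/618, d=(M4−M3)/(6·3)=1711/5562, b=Δ3−h3·(2M3+M4)/6=61/309
seg 4: a=0, c=M4/2=149/103, d=(M5−M4)/(6·2)=-149/618, b=Δ4−h4·(2M4+M5)/6=353/618
t_q=25/2 → seg 4, τ=1/2; S=0+353/618·τ+149/103·τ²+-149/618·τ³=1017/1648

  seg 0: a=5 b=-1621/618 c=0 d=179/5562
  seg 1: a=-2 b=-542/309 c=179/618 d=341/5562
  seg 2: a=-3 b=1013/618 c=260/309 d=-1337/5562
  seg 3: a=3 b=61/309 c=-817/618 d=1711/5562
  seg 4: a=0 b=353/618 c=149/103 d=-149/618
S(25/2) = 1017/1648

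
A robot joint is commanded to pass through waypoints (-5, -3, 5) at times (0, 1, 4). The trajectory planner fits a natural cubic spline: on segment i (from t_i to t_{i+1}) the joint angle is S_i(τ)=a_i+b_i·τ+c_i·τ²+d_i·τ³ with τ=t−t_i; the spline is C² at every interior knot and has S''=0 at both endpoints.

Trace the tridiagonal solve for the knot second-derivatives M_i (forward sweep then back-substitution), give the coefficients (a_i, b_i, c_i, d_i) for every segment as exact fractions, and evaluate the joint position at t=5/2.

  seg 0: a=-5 b=23/12 c=0 d=1/12
  seg 1: a=-3 b=13/6 c=1/4 d=-1/36
S(5/2) = 23/32

Δ: Δ0=2, Δ1=8/3
row 1: diag=8, rhs=4; c'=3/8, d'=1/2
back: M1=1/2
M: M0=0, M1=1/2, M2=0
seg 0: a=-5, c=M0/2=0, d=(M1−M0)/(6·1)=1/12, b=Δ0−h0·(2M0+M1)/6=23/12
seg 1: a=-3, c=M1/2=1/4, d=(M2−M1)/(6·3)=-1/36, b=Δ1−h1·(2M1+M2)/6=13/6
t_q=5/2 → seg 1, τ=3/2; S=-3+13/6·τ+1/4·τ²+-1/36·τ³=23/32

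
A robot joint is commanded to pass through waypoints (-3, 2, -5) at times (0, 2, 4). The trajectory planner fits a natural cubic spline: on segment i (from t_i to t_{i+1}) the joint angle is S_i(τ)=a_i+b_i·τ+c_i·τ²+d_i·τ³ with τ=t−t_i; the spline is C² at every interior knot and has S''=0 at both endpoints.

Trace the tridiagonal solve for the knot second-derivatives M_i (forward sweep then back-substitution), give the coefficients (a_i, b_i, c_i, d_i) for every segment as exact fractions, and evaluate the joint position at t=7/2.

Δ: Δ0=5/2, Δ1=-7/2
row 1: diag=8, rhs=-36; c'=1/4, d'=-9/2
back: M1=-9/2
M: M0=0, M1=-9/2, M2=0
seg 0: a=-3, c=M0/2=0, d=(M1−M0)/(6·2)=-3/8, b=Δ0−h0·(2M0+M1)/6=4
seg 1: a=2, c=M1/2=-9/4, d=(M2−M1)/(6·2)=3/8, b=Δ1−h1·(2M1+M2)/6=-1/2
t_q=7/2 → seg 1, τ=3/2; S=2+-1/2·τ+-9/4·τ²+3/8·τ³=-163/64

  seg 0: a=-3 b=4 c=0 d=-3/8
  seg 1: a=2 b=-1/2 c=-9/4 d=3/8
S(7/2) = -163/64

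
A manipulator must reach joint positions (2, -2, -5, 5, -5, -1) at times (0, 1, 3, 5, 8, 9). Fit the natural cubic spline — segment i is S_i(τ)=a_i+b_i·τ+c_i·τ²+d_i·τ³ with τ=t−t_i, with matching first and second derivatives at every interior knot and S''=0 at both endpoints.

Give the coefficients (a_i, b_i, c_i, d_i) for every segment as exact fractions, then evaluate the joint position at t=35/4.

Δ: Δ0=-4, Δ1=-3/2, Δ2=5, Δ3=-10/3, Δ4=4
row 1: diag=6, rhs=15; c'=1/3, d'=5/2
row 2: denom=8−2·1/3=22/3; d'=(39−2·5/2)/(22/3)=51/11
row 3: denom=10−2·3/11=104/11; d'=(-50−2·51/11)/(104/11)=-163/26
row 4: denom=8−3·33/104=733/104; d'=(44−3·-163/26)/(733/104)=6532/733
back: M4=6532/733
back: M3=-163/26−33/104·6532/733=-6668/733
back: M2=51/11−3/11·-6668/733=5217/733
back: M1=5/2−1/3·5217/733=187/1466
M: M0=0, M1=187/1466, M2=5217/733, M3=-6668/733, M4=6532/733, M5=0
seg 0: a=2, c=M0/2=0, d=(M1−M0)/(6·1)=187/8796, b=Δ0−h0·(2M0+M1)/6=-35371/8796
seg 1: a=-2, c=M1/2=187/2932, d=(M2−M1)/(6·2)=10247/17592, b=Δ1−h1·(2M1+M2)/6=-17405/4398
seg 2: a=-5, c=M2/2=5217/1466, d=(M3−M2)/(6·2)=-11885/8796, b=Δ2−h2·(2M2+M3)/6=7229/2199
seg 3: a=5, c=M3/2=-3334/733, d=(M4−M3)/(6·3)=2200/2199, b=Δ3−h3·(2M3+M4)/6=2876/2199
seg 4: a=-5, c=M4/2=3266/733, d=(M5−M4)/(6·1)=-3266/2199, b=Δ4−h4·(2M4+M5)/6=2264/2199
t_q=35/4 → seg 4, τ=3/4; S=-5+2264/2199·τ+3266/733·τ²+-3266/2199·τ³=-55077/23456

  seg 0: a=2 b=-35371/8796 c=0 d=187/8796
  seg 1: a=-2 b=-17405/4398 c=187/2932 d=10247/17592
  seg 2: a=-5 b=7229/2199 c=5217/1466 d=-11885/8796
  seg 3: a=5 b=2876/2199 c=-3334/733 d=2200/2199
  seg 4: a=-5 b=2264/2199 c=3266/733 d=-3266/2199
S(35/4) = -55077/23456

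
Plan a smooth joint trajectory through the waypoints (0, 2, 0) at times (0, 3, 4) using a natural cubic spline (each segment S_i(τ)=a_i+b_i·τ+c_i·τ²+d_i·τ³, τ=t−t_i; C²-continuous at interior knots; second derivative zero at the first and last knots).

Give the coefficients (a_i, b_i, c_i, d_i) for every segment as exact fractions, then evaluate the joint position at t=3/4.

  seg 0: a=0 b=5/3 c=0 d=-1/9
  seg 1: a=2 b=-4/3 c=-1 d=1/3
S(3/4) = 77/64

Δ: Δ0=2/3, Δ1=-2
row 1: diag=8, rhs=-16; c'=1/8, d'=-2
back: M1=-2
M: M0=0, M1=-2, M2=0
seg 0: a=0, c=M0/2=0, d=(M1−M0)/(6·3)=-1/9, b=Δ0−h0·(2M0+M1)/6=5/3
seg 1: a=2, c=M1/2=-1, d=(M2−M1)/(6·1)=1/3, b=Δ1−h1·(2M1+M2)/6=-4/3
t_q=3/4 → seg 0, τ=3/4; S=0+5/3·τ+0·τ²+-1/9·τ³=77/64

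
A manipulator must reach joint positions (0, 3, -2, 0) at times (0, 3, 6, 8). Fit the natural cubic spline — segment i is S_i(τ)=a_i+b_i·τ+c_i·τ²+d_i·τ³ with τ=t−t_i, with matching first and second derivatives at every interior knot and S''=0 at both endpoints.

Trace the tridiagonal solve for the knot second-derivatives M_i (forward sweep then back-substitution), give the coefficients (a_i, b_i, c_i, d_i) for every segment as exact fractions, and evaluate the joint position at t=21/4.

Δ: Δ0=1, Δ1=-5/3, Δ2=1
row 1: diag=12, rhs=-16; c'=1/4, d'=-4/3
row 2: denom=10−3·1/4=37/4; d'=(16−3·-4/3)/(37/4)=80/37
back: M2=80/37
back: M1=-4/3−1/4·80/37=-208/111
M: M0=0, M1=-208/111, M2=80/37, M3=0
seg 0: a=0, c=M0/2=0, d=(M1−M0)/(6·3)=-104/999, b=Δ0−h0·(2M0+M1)/6=215/111
seg 1: a=3, c=M1/2=-104/111, d=(M2−M1)/(6·3)=224/999, b=Δ1−h1·(2M1+M2)/6=-97/111
seg 2: a=-2, c=M2/2=40/37, d=(M3−M2)/(6·2)=-20/111, b=Δ2−h2·(2M2+M3)/6=-49/111
t_q=21/4 → seg 1, τ=9/4; S=3+-97/111·τ+-104/111·τ²+224/999·τ³=-171/148

  seg 0: a=0 b=215/111 c=0 d=-104/999
  seg 1: a=3 b=-97/111 c=-104/111 d=224/999
  seg 2: a=-2 b=-49/111 c=40/37 d=-20/111
S(21/4) = -171/148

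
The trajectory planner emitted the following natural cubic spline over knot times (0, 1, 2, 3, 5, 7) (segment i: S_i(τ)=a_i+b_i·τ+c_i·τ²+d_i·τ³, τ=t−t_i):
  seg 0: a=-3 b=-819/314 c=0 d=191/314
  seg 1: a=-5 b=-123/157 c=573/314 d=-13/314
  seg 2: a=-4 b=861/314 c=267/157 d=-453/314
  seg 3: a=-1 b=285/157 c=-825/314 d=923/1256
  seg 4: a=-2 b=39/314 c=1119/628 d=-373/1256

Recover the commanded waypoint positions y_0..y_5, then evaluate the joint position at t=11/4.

y_0 = S_0(0) = a_0 = -3
y_1 = S_1(0) = a_1 = -5
y_2 = S_2(0) = a_2 = -4
y_3 = S_3(0) = a_3 = -1
y_4 = S_4(0) = a_4 = -2
y_5 = S_4(2) = 3
t_q=11/4 is in segment 2 (τ=3/4); S_2(τ)=-32063/20096

y_0=-3 y_1=-5 y_2=-4 y_3=-1 y_4=-2 y_5=3
S(11/4) = -32063/20096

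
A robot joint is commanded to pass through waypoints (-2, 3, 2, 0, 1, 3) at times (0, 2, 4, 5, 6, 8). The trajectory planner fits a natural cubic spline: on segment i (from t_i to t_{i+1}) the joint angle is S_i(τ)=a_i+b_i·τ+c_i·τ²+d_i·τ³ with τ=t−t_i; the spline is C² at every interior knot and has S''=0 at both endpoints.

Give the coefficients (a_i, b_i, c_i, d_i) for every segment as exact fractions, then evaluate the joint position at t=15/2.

  seg 0: a=-2 b=748/241 c=0 d=-291/1928
  seg 1: a=3 b=623/482 c=-873/964 d=9/1928
  seg 2: a=2 b=-548/241 c=-423/482 d=555/482
  seg 3: a=0 b=-277/482 c=621/241 d=-483/482
  seg 4: a=1 b=379/241 c=-207/482 d=69/964
S(15/2) = 20315/7712

Δ: Δ0=5/2, Δ1=-1/2, Δ2=-2, Δ3=1, Δ4=1
row 1: diag=8, rhs=-18; c'=1/4, d'=-9/4
row 2: denom=6−2·1/4=11/2; d'=(-9−2·-9/4)/(11/2)=-9/11
row 3: denom=4−1·2/11=42/11; d'=(18−1·-9/11)/(42/11)=69/14
row 4: denom=6−1·11/42=241/42; d'=(0−1·69/14)/(241/42)=-207/241
back: M4=-207/241
back: M3=69/14−11/42·-207/241=1242/241
back: M2=-9/11−2/11·1242/241=-423/241
back: M1=-9/4−1/4·-423/241=-873/482
M: M0=0, M1=-873/482, M2=-423/241, M3=1242/241, M4=-207/241, M5=0
seg 0: a=-2, c=M0/2=0, d=(M1−M0)/(6·2)=-291/1928, b=Δ0−h0·(2M0+M1)/6=748/241
seg 1: a=3, c=M1/2=-873/964, d=(M2−M1)/(6·2)=9/1928, b=Δ1−h1·(2M1+M2)/6=623/482
seg 2: a=2, c=M2/2=-423/482, d=(M3−M2)/(6·1)=555/482, b=Δ2−h2·(2M2+M3)/6=-548/241
seg 3: a=0, c=M3/2=621/241, d=(M4−M3)/(6·1)=-483/482, b=Δ3−h3·(2M3+M4)/6=-277/482
seg 4: a=1, c=M4/2=-207/482, d=(M5−M4)/(6·2)=69/964, b=Δ4−h4·(2M4+M5)/6=379/241
t_q=15/2 → seg 4, τ=3/2; S=1+379/241·τ+-207/482·τ²+69/964·τ³=20315/7712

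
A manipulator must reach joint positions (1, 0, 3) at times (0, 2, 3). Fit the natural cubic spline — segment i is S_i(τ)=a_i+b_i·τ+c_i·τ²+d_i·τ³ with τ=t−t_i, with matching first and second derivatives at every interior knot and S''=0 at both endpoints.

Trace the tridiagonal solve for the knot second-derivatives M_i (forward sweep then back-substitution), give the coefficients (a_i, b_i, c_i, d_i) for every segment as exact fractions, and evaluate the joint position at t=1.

Δ: Δ0=-1/2, Δ1=3
row 1: diag=6, rhs=21; c'=1/6, d'=7/2
back: M1=7/2
M: M0=0, M1=7/2, M2=0
seg 0: a=1, c=M0/2=0, d=(M1−M0)/(6·2)=7/24, b=Δ0−h0·(2M0+M1)/6=-5/3
seg 1: a=0, c=M1/2=7/4, d=(M2−M1)/(6·1)=-7/12, b=Δ1−h1·(2M1+M2)/6=11/6
t_q=1 → seg 0, τ=1; S=1+-5/3·τ+0·τ²+7/24·τ³=-3/8

  seg 0: a=1 b=-5/3 c=0 d=7/24
  seg 1: a=0 b=11/6 c=7/4 d=-7/12
S(1) = -3/8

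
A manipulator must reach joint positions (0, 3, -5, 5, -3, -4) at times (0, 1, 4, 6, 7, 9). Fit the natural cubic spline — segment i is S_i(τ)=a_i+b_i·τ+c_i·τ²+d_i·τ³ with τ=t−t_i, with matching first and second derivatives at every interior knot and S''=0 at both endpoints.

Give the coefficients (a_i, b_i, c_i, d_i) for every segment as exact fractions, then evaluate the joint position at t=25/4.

  seg 0: a=0 b=30133/6879 c=0 d=-9496/6879
  seg 1: a=3 b=1645/6879 c=-9496/2293 d=2425/2293
  seg 2: a=-5 b=27142/6879 c=12329/2293 d=-66721/27516
  seg 3: a=5 b=-25073/6879 c=-42063/4586 d=66271/13758
  seg 4: a=-3 b=-103711/13758 c=12104/2293 d=-6052/6879
S(25/4) = 1053913/293504

Δ: Δ0=3, Δ1=-8/3, Δ2=5, Δ3=-8, Δ4=-1/2
row 1: diag=8, rhs=-34; c'=3/8, d'=-17/4
row 2: denom=10−3·3/8=71/8; d'=(46−3·-17/4)/(71/8)=470/71
row 3: denom=6−2·16/71=394/71; d'=(-78−2·470/71)/(394/71)=-3239/197
row 4: denom=6−1·71/394=2293/394; d'=(45−1·-3239/197)/(2293/394)=24208/2293
back: M4=24208/2293
back: M3=-3239/197−71/394·24208/2293=-42063/2293
back: M2=470/71−16/71·-42063/2293=24658/2293
back: M1=-17/4−3/8·24658/2293=-18992/2293
M: M0=0, M1=-18992/2293, M2=24658/2293, M3=-42063/2293, M4=24208/2293, M5=0
seg 0: a=0, c=M0/2=0, d=(M1−M0)/(6·1)=-9496/6879, b=Δ0−h0·(2M0+M1)/6=30133/6879
seg 1: a=3, c=M1/2=-9496/2293, d=(M2−M1)/(6·3)=2425/2293, b=Δ1−h1·(2M1+M2)/6=1645/6879
seg 2: a=-5, c=M2/2=12329/2293, d=(M3−M2)/(6·2)=-66721/27516, b=Δ2−h2·(2M2+M3)/6=27142/6879
seg 3: a=5, c=M3/2=-42063/4586, d=(M4−M3)/(6·1)=66271/13758, b=Δ3−h3·(2M3+M4)/6=-25073/6879
seg 4: a=-3, c=M4/2=12104/2293, d=(M5−M4)/(6·2)=-6052/6879, b=Δ4−h4·(2M4+M5)/6=-103711/13758
t_q=25/4 → seg 3, τ=1/4; S=5+-25073/6879·τ+-42063/4586·τ²+66271/13758·τ³=1053913/293504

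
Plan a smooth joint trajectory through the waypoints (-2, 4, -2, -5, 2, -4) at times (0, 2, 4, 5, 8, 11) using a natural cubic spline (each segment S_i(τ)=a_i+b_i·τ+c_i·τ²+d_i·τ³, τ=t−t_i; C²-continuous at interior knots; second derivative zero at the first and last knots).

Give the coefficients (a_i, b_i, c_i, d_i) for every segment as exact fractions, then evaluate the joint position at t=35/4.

Δ: Δ0=3, Δ1=-3, Δ2=-3, Δ3=7/3, Δ4=-2
row 1: diag=8, rhs=-36; c'=1/4, d'=-9/2
row 2: denom=6−2·1/4=11/2; d'=(0−2·-9/2)/(11/2)=18/11
row 3: denom=8−1·2/11=86/11; d'=(32−1·18/11)/(86/11)=167/43
row 4: denom=12−3·33/86=933/86; d'=(-26−3·167/43)/(933/86)=-3238/933
back: M4=-3238/933
back: M3=167/43−33/86·-3238/933=1622/311
back: M2=18/11−2/11·1622/311=214/311
back: M1=-9/2−1/4·214/311=-1453/311
M: M0=0, M1=-1453/311, M2=214/311, M3=1622/311, M4=-3238/933, M5=0
seg 0: a=-2, c=M0/2=0, d=(M1−M0)/(6·2)=-1453/3732, b=Δ0−h0·(2M0+M1)/6=4252/933
seg 1: a=4, c=M1/2=-1453/622, d=(M2−M1)/(6·2)=1667/3732, b=Δ1−h1·(2M1+M2)/6=-107/933
seg 2: a=-2, c=M2/2=107/311, d=(M3−M2)/(6·1)=704/933, b=Δ2−h2·(2M2+M3)/6=-3824/933
seg 3: a=-5, c=M3/2=811/311, d=(M4−M3)/(6·3)=-4052/8397, b=Δ3−h3·(2M3+M4)/6=-1070/933
seg 4: a=2, c=M4/2=-1619/933, d=(M5−M4)/(6·3)=1619/8397, b=Δ4−h4·(2M4+M5)/6=1372/933
t_q=35/4 → seg 4, τ=3/4; S=2+1372/933·τ+-1619/933·τ²+1619/8397·τ³=43951/19904

  seg 0: a=-2 b=4252/933 c=0 d=-1453/3732
  seg 1: a=4 b=-107/933 c=-1453/622 d=1667/3732
  seg 2: a=-2 b=-3824/933 c=107/311 d=704/933
  seg 3: a=-5 b=-1070/933 c=811/311 d=-4052/8397
  seg 4: a=2 b=1372/933 c=-1619/933 d=1619/8397
S(35/4) = 43951/19904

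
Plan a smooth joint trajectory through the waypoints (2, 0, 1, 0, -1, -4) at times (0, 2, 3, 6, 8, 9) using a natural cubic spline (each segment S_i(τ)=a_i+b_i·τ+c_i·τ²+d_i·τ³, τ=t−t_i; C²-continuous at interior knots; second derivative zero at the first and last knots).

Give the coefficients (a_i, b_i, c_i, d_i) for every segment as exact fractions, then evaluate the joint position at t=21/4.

Δ: Δ0=-1, Δ1=1, Δ2=-1/3, Δ3=-1/2, Δ4=-3
row 1: diag=6, rhs=12; c'=1/6, d'=2
row 2: denom=8−1·1/6=47/6; d'=(-8−1·2)/(47/6)=-60/47
row 3: denom=10−3·18/47=416/47; d'=(-1−3·-60/47)/(416/47)=133/416
row 4: denom=6−2·47/208=577/104; d'=(-15−2·133/416)/(577/104)=-3253/1154
back: M4=-3253/1154
back: M3=133/416−47/208·-3253/1154=552/577
back: M2=-60/47−18/47·552/577=-948/577
back: M1=2−1/6·-948/577=1312/577
M: M0=0, M1=1312/577, M2=-948/577, M3=552/577, M4=-3253/1154, M5=0
seg 0: a=2, c=M0/2=0, d=(M1−M0)/(6·2)=328/1731, b=Δ0−h0·(2M0+M1)/6=-3043/1731
seg 1: a=0, c=M1/2=656/577, d=(M2−M1)/(6·1)=-1130/1731, b=Δ1−h1·(2M1+M2)/6=893/1731
seg 2: a=1, c=M2/2=-474/577, d=(M3−M2)/(6·3)=250/1731, b=Δ2−h2·(2M2+M3)/6=1439/1731
seg 3: a=0, c=M3/2=276/577, d=(M4−M3)/(6·2)=-4357/13848, b=Δ3−h3·(2M3+M4)/6=-343/1731
seg 4: a=-1, c=M4/2=-3253/2308, d=(M5−M4)/(6·1)=3253/6924, b=Δ4−h4·(2M4+M5)/6=-7133/3462
t_q=21/4 → seg 2, τ=9/4; S=1+1439/1731·τ+-474/577·τ²+250/1731·τ³=6587/18464

  seg 0: a=2 b=-3043/1731 c=0 d=328/1731
  seg 1: a=0 b=893/1731 c=656/577 d=-1130/1731
  seg 2: a=1 b=1439/1731 c=-474/577 d=250/1731
  seg 3: a=0 b=-343/1731 c=276/577 d=-4357/13848
  seg 4: a=-1 b=-7133/3462 c=-3253/2308 d=3253/6924
S(21/4) = 6587/18464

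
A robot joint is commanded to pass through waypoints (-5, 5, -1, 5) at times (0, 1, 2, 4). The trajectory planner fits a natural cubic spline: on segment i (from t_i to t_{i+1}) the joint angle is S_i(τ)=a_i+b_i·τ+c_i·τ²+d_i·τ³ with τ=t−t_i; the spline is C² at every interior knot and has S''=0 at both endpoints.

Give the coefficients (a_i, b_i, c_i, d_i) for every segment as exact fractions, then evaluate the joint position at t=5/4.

Δ: Δ0=10, Δ1=-6, Δ2=3
row 1: diag=4, rhs=-96; c'=1/4, d'=-24
row 2: denom=6−1·1/4=23/4; d'=(54−1·-24)/(23/4)=312/23
back: M2=312/23
back: M1=-24−1/4·312/23=-630/23
M: M0=0, M1=-630/23, M2=312/23, M3=0
seg 0: a=-5, c=M0/2=0, d=(M1−M0)/(6·1)=-105/23, b=Δ0−h0·(2M0+M1)/6=335/23
seg 1: a=5, c=M1/2=-315/23, d=(M2−M1)/(6·1)=157/23, b=Δ1−h1·(2M1+M2)/6=20/23
seg 2: a=-1, c=M2/2=156/23, d=(M3−M2)/(6·2)=-26/23, b=Δ2−h2·(2M2+M3)/6=-139/23
t_q=5/4 → seg 1, τ=1/4; S=5+20/23·τ+-315/23·τ²+157/23·τ³=6577/1472

  seg 0: a=-5 b=335/23 c=0 d=-105/23
  seg 1: a=5 b=20/23 c=-315/23 d=157/23
  seg 2: a=-1 b=-139/23 c=156/23 d=-26/23
S(5/4) = 6577/1472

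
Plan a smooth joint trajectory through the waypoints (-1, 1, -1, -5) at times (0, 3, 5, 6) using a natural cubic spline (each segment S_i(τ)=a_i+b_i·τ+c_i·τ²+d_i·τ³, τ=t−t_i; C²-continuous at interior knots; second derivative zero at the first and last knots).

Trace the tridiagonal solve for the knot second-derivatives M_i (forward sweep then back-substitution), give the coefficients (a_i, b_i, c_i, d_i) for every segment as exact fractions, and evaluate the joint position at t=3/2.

  seg 0: a=-1 b=37/42 c=0 d=-1/42
  seg 1: a=1 b=5/21 c=-3/14 d=-17/84
  seg 2: a=-1 b=-64/21 c=-10/7 d=10/21
S(3/2) = 27/112

Δ: Δ0=2/3, Δ1=-1, Δ2=-4
row 1: diag=10, rhs=-10; c'=1/5, d'=-1
row 2: denom=6−2·1/5=28/5; d'=(-18−2·-1)/(28/5)=-20/7
back: M2=-20/7
back: M1=-1−1/5·-20/7=-3/7
M: M0=0, M1=-3/7, M2=-20/7, M3=0
seg 0: a=-1, c=M0/2=0, d=(M1−M0)/(6·3)=-1/42, b=Δ0−h0·(2M0+M1)/6=37/42
seg 1: a=1, c=M1/2=-3/14, d=(M2−M1)/(6·2)=-17/84, b=Δ1−h1·(2M1+M2)/6=5/21
seg 2: a=-1, c=M2/2=-10/7, d=(M3−M2)/(6·1)=10/21, b=Δ2−h2·(2M2+M3)/6=-64/21
t_q=3/2 → seg 0, τ=3/2; S=-1+37/42·τ+0·τ²+-1/42·τ³=27/112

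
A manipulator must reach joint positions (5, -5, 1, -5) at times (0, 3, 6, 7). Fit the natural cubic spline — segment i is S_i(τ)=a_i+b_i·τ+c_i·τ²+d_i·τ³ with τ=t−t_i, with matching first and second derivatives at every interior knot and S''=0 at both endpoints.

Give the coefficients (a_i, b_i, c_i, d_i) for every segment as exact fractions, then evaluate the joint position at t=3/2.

Δ: Δ0=-10/3, Δ1=2, Δ2=-6
row 1: diag=12, rhs=32; c'=1/4, d'=8/3
row 2: denom=8−3·1/4=29/4; d'=(-48−3·8/3)/(29/4)=-224/29
back: M2=-224/29
back: M1=8/3−1/4·-224/29=400/87
M: M0=0, M1=400/87, M2=-224/29, M3=0
seg 0: a=5, c=M0/2=0, d=(M1−M0)/(6·3)=200/783, b=Δ0−h0·(2M0+M1)/6=-490/87
seg 1: a=-5, c=M1/2=200/87, d=(M2−M1)/(6·3)=-536/783, b=Δ1−h1·(2M1+M2)/6=110/87
seg 2: a=1, c=M2/2=-112/29, d=(M3−M2)/(6·1)=112/87, b=Δ2−h2·(2M2+M3)/6=-298/87
t_q=3/2 → seg 0, τ=3/2; S=5+-490/87·τ+0·τ²+200/783·τ³=-75/29

  seg 0: a=5 b=-490/87 c=0 d=200/783
  seg 1: a=-5 b=110/87 c=200/87 d=-536/783
  seg 2: a=1 b=-298/87 c=-112/29 d=112/87
S(3/2) = -75/29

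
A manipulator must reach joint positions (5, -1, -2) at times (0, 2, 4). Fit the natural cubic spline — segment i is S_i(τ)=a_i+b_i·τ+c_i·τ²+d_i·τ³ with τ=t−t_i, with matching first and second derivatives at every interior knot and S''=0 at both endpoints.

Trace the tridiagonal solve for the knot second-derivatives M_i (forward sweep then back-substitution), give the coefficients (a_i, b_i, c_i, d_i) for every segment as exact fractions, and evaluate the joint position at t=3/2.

Δ: Δ0=-3, Δ1=-1/2
row 1: diag=8, rhs=15; c'=1/4, d'=15/8
back: M1=15/8
M: M0=0, M1=15/8, M2=0
seg 0: a=5, c=M0/2=0, d=(M1−M0)/(6·2)=5/32, b=Δ0−h0·(2M0+M1)/6=-29/8
seg 1: a=-1, c=M1/2=15/16, d=(M2−M1)/(6·2)=-5/32, b=Δ1−h1·(2M1+M2)/6=-7/4
t_q=3/2 → seg 0, τ=3/2; S=5+-29/8·τ+0·τ²+5/32·τ³=23/256

  seg 0: a=5 b=-29/8 c=0 d=5/32
  seg 1: a=-1 b=-7/4 c=15/16 d=-5/32
S(3/2) = 23/256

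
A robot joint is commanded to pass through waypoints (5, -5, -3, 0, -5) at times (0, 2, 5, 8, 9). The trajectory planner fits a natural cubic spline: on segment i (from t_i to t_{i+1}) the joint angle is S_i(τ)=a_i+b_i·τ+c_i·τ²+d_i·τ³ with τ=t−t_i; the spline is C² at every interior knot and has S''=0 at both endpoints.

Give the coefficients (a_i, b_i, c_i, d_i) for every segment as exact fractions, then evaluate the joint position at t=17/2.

  seg 0: a=5 b=-2426/399 c=0 d=431/1596
  seg 1: a=-5 b=-1133/399 c=431/266 d=-1081/7182
  seg 2: a=-3 b=2249/798 c=106/399 d=-2087/7182
  seg 3: a=0 b=-1370/399 c=-625/266 d=625/798
S(17/2) = -4695/2128

Δ: Δ0=-5, Δ1=2/3, Δ2=1, Δ3=-5
row 1: diag=10, rhs=34; c'=3/10, d'=17/5
row 2: denom=12−3·3/10=111/10; d'=(2−3·17/5)/(111/10)=-82/111
row 3: denom=8−3·10/37=266/37; d'=(-36−3·-82/111)/(266/37)=-625/133
back: M3=-625/133
back: M2=-82/111−10/37·-625/133=212/399
back: M1=17/5−3/10·212/399=431/133
M: M0=0, M1=431/133, M2=212/399, M3=-625/133, M4=0
seg 0: a=5, c=M0/2=0, d=(M1−M0)/(6·2)=431/1596, b=Δ0−h0·(2M0+M1)/6=-2426/399
seg 1: a=-5, c=M1/2=431/266, d=(M2−M1)/(6·3)=-1081/7182, b=Δ1−h1·(2M1+M2)/6=-1133/399
seg 2: a=-3, c=M2/2=106/399, d=(M3−M2)/(6·3)=-2087/7182, b=Δ2−h2·(2M2+M3)/6=2249/798
seg 3: a=0, c=M3/2=-625/266, d=(M4−M3)/(6·1)=625/798, b=Δ3−h3·(2M3+M4)/6=-1370/399
t_q=17/2 → seg 3, τ=1/2; S=0+-1370/399·τ+-625/266·τ²+625/798·τ³=-4695/2128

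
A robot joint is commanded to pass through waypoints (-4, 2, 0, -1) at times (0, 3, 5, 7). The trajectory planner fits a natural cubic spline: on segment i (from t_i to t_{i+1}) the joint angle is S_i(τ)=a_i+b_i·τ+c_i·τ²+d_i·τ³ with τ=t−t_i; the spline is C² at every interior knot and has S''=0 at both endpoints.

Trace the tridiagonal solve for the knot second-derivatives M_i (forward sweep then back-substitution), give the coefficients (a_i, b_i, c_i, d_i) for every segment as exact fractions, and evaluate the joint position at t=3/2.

Δ: Δ0=2, Δ1=-1, Δ2=-1/2
row 1: diag=10, rhs=-18; c'=1/5, d'=-9/5
row 2: denom=8−2·1/5=38/5; d'=(3−2·-9/5)/(38/5)=33/38
back: M2=33/38
back: M1=-9/5−1/5·33/38=-75/38
M: M0=0, M1=-75/38, M2=33/38, M3=0
seg 0: a=-4, c=M0/2=0, d=(M1−M0)/(6·3)=-25/228, b=Δ0−h0·(2M0+M1)/6=227/76
seg 1: a=2, c=M1/2=-75/76, d=(M2−M1)/(6·2)=9/38, b=Δ1−h1·(2M1+M2)/6=1/38
seg 2: a=0, c=M2/2=33/76, d=(M3−M2)/(6·2)=-11/152, b=Δ2−h2·(2M2+M3)/6=-41/38
t_q=3/2 → seg 0, τ=3/2; S=-4+227/76·τ+0·τ²+-25/228·τ³=67/608

  seg 0: a=-4 b=227/76 c=0 d=-25/228
  seg 1: a=2 b=1/38 c=-75/76 d=9/38
  seg 2: a=0 b=-41/38 c=33/76 d=-11/152
S(3/2) = 67/608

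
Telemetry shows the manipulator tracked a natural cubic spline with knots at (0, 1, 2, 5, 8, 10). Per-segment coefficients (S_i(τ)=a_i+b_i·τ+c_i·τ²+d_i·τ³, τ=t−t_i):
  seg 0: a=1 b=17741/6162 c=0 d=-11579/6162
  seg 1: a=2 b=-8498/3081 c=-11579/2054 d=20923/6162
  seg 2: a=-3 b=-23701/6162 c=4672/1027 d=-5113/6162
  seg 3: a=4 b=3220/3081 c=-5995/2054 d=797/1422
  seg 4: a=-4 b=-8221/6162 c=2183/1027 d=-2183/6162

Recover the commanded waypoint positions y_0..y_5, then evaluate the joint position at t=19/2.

y_0 = S_0(0) = a_0 = 1
y_1 = S_1(0) = a_1 = 2
y_2 = S_2(0) = a_2 = -3
y_3 = S_3(0) = a_3 = 4
y_4 = S_4(0) = a_4 = -4
y_5 = S_4(2) = -1
t_q=19/2 is in segment 4 (τ=3/2); S_4(τ)=-39671/16432

y_0=1 y_1=2 y_2=-3 y_3=4 y_4=-4 y_5=-1
S(19/2) = -39671/16432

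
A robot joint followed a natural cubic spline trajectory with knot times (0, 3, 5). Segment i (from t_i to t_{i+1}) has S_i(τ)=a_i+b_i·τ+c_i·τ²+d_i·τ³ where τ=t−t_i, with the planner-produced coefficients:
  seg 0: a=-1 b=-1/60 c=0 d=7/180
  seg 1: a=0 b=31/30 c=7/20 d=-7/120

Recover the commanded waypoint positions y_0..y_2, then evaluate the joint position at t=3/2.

y_0=-1 y_1=0 y_2=3
S(3/2) = -143/160

y_0 = S_0(0) = a_0 = -1
y_1 = S_1(0) = a_1 = 0
y_2 = S_1(2) = 3
t_q=3/2 is in segment 0 (τ=3/2); S_0(τ)=-143/160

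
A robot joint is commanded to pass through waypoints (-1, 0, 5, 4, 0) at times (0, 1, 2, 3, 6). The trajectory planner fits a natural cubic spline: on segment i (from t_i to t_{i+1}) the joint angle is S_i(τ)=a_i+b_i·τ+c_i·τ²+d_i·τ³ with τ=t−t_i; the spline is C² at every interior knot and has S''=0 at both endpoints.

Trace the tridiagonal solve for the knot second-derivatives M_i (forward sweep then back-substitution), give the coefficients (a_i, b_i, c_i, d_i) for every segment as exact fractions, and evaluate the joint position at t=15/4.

Δ: Δ0=1, Δ1=5, Δ2=-1, Δ3=-4/3
row 1: diag=4, rhs=24; c'=1/4, d'=6
row 2: denom=4−1·1/4=15/4; d'=(-36−1·6)/(15/4)=-56/5
row 3: denom=8−1·4/15=116/15; d'=(-2−1·-56/5)/(116/15)=69/58
back: M3=69/58
back: M2=-56/5−4/15·69/58=-334/29
back: M1=6−1/4·-334/29=515/58
M: M0=0, M1=515/58, M2=-334/29, M3=69/58, M4=0
seg 0: a=-1, c=M0/2=0, d=(M1−M0)/(6·1)=515/348, b=Δ0−h0·(2M0+M1)/6=-167/348
seg 1: a=0, c=M1/2=515/116, d=(M2−M1)/(6·1)=-1183/348, b=Δ1−h1·(2M1+M2)/6=689/174
seg 2: a=5, c=M2/2=-167/29, d=(M3−M2)/(6·1)=737/348, b=Δ2−h2·(2M2+M3)/6=919/348
seg 3: a=4, c=M3/2=69/116, d=(M4−M3)/(6·3)=-23/348, b=Δ3−h3·(2M3+M4)/6=-439/174
t_q=15/4 → seg 3, τ=3/4; S=4+-439/174·τ+69/116·τ²+-23/348·τ³=17925/7424

  seg 0: a=-1 b=-167/348 c=0 d=515/348
  seg 1: a=0 b=689/174 c=515/116 d=-1183/348
  seg 2: a=5 b=919/348 c=-167/29 d=737/348
  seg 3: a=4 b=-439/174 c=69/116 d=-23/348
S(15/4) = 17925/7424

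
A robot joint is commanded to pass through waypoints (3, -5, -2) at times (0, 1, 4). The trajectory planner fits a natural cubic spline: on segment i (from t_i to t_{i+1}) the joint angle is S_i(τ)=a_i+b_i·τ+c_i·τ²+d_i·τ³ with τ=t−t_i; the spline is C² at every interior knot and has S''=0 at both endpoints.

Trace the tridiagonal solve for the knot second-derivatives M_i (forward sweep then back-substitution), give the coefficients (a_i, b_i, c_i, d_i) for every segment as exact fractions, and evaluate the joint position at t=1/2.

  seg 0: a=3 b=-73/8 c=0 d=9/8
  seg 1: a=-5 b=-23/4 c=27/8 d=-3/8
S(1/2) = -91/64

Δ: Δ0=-8, Δ1=1
row 1: diag=8, rhs=54; c'=3/8, d'=27/4
back: M1=27/4
M: M0=0, M1=27/4, M2=0
seg 0: a=3, c=M0/2=0, d=(M1−M0)/(6·1)=9/8, b=Δ0−h0·(2M0+M1)/6=-73/8
seg 1: a=-5, c=M1/2=27/8, d=(M2−M1)/(6·3)=-3/8, b=Δ1−h1·(2M1+M2)/6=-23/4
t_q=1/2 → seg 0, τ=1/2; S=3+-73/8·τ+0·τ²+9/8·τ³=-91/64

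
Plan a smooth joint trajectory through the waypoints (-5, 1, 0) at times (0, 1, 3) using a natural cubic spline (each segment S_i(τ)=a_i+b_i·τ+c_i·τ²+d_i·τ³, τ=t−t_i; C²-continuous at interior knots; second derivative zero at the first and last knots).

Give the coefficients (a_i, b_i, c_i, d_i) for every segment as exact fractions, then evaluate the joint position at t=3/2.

Δ: Δ0=6, Δ1=-1/2
row 1: diag=6, rhs=-39; c'=1/3, d'=-13/2
back: M1=-13/2
M: M0=0, M1=-13/2, M2=0
seg 0: a=-5, c=M0/2=0, d=(M1−M0)/(6·1)=-13/12, b=Δ0−h0·(2M0+M1)/6=85/12
seg 1: a=1, c=M1/2=-13/4, d=(M2−M1)/(6·2)=13/24, b=Δ1−h1·(2M1+M2)/6=23/6
t_q=3/2 → seg 1, τ=1/2; S=1+23/6·τ+-13/4·τ²+13/24·τ³=139/64

  seg 0: a=-5 b=85/12 c=0 d=-13/12
  seg 1: a=1 b=23/6 c=-13/4 d=13/24
S(3/2) = 139/64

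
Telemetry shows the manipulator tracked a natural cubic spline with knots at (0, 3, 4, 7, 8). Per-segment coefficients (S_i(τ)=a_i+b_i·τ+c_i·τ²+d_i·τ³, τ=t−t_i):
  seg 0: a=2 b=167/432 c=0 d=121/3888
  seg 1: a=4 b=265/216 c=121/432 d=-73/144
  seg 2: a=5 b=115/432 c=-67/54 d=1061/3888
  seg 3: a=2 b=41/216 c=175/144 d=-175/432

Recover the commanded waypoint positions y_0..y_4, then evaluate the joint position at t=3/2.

y_0 = S_0(0) = a_0 = 2
y_1 = S_1(0) = a_1 = 4
y_2 = S_2(0) = a_2 = 5
y_3 = S_3(0) = a_3 = 2
y_4 = S_3(1) = 3
t_q=3/2 is in segment 0 (τ=3/2); S_0(τ)=1031/384

y_0=2 y_1=4 y_2=5 y_3=2 y_4=3
S(3/2) = 1031/384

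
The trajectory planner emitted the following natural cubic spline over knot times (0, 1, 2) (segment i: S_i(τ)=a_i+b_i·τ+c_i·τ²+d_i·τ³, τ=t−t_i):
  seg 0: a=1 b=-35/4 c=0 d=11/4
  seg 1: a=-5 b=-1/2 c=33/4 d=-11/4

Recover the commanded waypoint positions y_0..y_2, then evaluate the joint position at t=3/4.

y_0 = S_0(0) = a_0 = 1
y_1 = S_1(0) = a_1 = -5
y_2 = S_1(1) = 0
t_q=3/4 is in segment 0 (τ=3/4); S_0(τ)=-1127/256

y_0=1 y_1=-5 y_2=0
S(3/4) = -1127/256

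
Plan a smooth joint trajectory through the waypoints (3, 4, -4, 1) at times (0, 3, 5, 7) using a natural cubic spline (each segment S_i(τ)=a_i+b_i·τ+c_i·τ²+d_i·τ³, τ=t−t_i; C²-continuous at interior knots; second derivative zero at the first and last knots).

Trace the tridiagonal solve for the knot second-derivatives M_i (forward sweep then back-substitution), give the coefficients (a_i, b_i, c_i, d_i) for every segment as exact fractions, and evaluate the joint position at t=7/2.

Δ: Δ0=1/3, Δ1=-4, Δ2=5/2
row 1: diag=10, rhs=-26; c'=1/5, d'=-13/5
row 2: denom=8−2·1/5=38/5; d'=(39−2·-13/5)/(38/5)=221/38
back: M2=221/38
back: M1=-13/5−1/5·221/38=-143/38
M: M0=0, M1=-143/38, M2=221/38, M3=0
seg 0: a=3, c=M0/2=0, d=(M1−M0)/(6·3)=-143/684, b=Δ0−h0·(2M0+M1)/6=505/228
seg 1: a=4, c=M1/2=-143/76, d=(M2−M1)/(6·2)=91/114, b=Δ1−h1·(2M1+M2)/6=-391/114
seg 2: a=-4, c=M2/2=221/76, d=(M3−M2)/(6·2)=-221/456, b=Δ2−h2·(2M2+M3)/6=-157/114
t_q=7/2 → seg 1, τ=1/2; S=4+-391/114·τ+-143/76·τ²+91/114·τ³=291/152

  seg 0: a=3 b=505/228 c=0 d=-143/684
  seg 1: a=4 b=-391/114 c=-143/76 d=91/114
  seg 2: a=-4 b=-157/114 c=221/76 d=-221/456
S(7/2) = 291/152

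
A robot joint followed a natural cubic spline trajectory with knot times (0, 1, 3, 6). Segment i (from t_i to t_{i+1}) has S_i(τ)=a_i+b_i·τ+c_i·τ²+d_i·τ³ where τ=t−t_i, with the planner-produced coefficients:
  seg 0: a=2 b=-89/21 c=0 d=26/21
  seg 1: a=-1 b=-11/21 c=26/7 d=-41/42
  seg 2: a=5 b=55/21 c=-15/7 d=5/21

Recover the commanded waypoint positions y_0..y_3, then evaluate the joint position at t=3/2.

y_0=2 y_1=-1 y_2=5 y_3=0
S(3/2) = -51/112

y_0 = S_0(0) = a_0 = 2
y_1 = S_1(0) = a_1 = -1
y_2 = S_2(0) = a_2 = 5
y_3 = S_2(3) = 0
t_q=3/2 is in segment 1 (τ=1/2); S_1(τ)=-51/112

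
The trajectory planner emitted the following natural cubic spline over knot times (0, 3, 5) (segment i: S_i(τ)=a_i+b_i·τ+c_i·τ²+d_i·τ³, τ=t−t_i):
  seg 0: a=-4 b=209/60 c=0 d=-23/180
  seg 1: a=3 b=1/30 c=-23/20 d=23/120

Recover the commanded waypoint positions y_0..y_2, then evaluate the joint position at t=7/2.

y_0 = S_0(0) = a_0 = -4
y_1 = S_1(0) = a_1 = 3
y_2 = S_1(2) = 0
t_q=7/2 is in segment 1 (τ=1/2); S_1(τ)=881/320

y_0=-4 y_1=3 y_2=0
S(7/2) = 881/320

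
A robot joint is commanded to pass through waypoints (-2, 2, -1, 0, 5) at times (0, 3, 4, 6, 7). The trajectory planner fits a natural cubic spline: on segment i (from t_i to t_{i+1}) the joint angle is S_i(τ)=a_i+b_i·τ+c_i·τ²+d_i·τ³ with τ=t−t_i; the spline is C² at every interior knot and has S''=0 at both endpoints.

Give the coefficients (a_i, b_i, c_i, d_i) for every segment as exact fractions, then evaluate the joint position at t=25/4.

Δ: Δ0=4/3, Δ1=-3, Δ2=1/2, Δ3=5
row 1: diag=8, rhs=-26; c'=1/8, d'=-13/4
row 2: denom=6−1·1/8=47/8; d'=(21−1·-13/4)/(47/8)=194/47
row 3: denom=6−2·16/47=250/47; d'=(27−2·194/47)/(250/47)=881/250
back: M3=881/250
back: M2=194/47−16/47·881/250=366/125
back: M1=-13/4−1/8·366/125=-452/125
M: M0=0, M1=-452/125, M2=366/125, M3=881/250, M4=0
seg 0: a=-2, c=M0/2=0, d=(M1−M0)/(6·3)=-226/1125, b=Δ0−h0·(2M0+M1)/6=1178/375
seg 1: a=2, c=M1/2=-226/125, d=(M2−M1)/(6·1)=409/375, b=Δ1−h1·(2M1+M2)/6=-856/375
seg 2: a=-1, c=M2/2=183/125, d=(M3−M2)/(6·2)=149/3000, b=Δ2−h2·(2M2+M3)/6=-197/75
seg 3: a=0, c=M3/2=881/500, d=(M4−M3)/(6·1)=-881/1500, b=Δ3−h3·(2M3+M4)/6=2869/750
t_q=25/4 → seg 3, τ=1/4; S=0+2869/750·τ+881/500·τ²+-881/1500·τ³=33833/32000

  seg 0: a=-2 b=1178/375 c=0 d=-226/1125
  seg 1: a=2 b=-856/375 c=-226/125 d=409/375
  seg 2: a=-1 b=-197/75 c=183/125 d=149/3000
  seg 3: a=0 b=2869/750 c=881/500 d=-881/1500
S(25/4) = 33833/32000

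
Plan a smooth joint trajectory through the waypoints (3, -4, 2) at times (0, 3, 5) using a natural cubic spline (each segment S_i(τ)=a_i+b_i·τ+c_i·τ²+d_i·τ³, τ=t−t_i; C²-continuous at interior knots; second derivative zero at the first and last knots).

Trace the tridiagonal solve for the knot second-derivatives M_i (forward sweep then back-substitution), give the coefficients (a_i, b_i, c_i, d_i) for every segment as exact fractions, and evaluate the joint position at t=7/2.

Δ: Δ0=-7/3, Δ1=3
row 1: diag=10, rhs=32; c'=1/5, d'=16/5
back: M1=16/5
M: M0=0, M1=16/5, M2=0
seg 0: a=3, c=M0/2=0, d=(M1−M0)/(6·3)=8/45, b=Δ0−h0·(2M0+M1)/6=-59/15
seg 1: a=-4, c=M1/2=8/5, d=(M2−M1)/(6·2)=-4/15, b=Δ1−h1·(2M1+M2)/6=13/15
t_q=7/2 → seg 1, τ=1/2; S=-4+13/15·τ+8/5·τ²+-4/15·τ³=-16/5

  seg 0: a=3 b=-59/15 c=0 d=8/45
  seg 1: a=-4 b=13/15 c=8/5 d=-4/15
S(7/2) = -16/5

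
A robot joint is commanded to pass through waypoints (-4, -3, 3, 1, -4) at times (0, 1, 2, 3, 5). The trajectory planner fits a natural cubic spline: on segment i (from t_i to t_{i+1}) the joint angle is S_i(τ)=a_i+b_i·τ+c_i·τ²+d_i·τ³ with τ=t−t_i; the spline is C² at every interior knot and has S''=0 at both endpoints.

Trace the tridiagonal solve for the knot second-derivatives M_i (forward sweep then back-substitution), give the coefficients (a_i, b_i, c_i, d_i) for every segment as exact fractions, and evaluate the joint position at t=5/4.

Δ: Δ0=1, Δ1=6, Δ2=-2, Δ3=-5/2
row 1: diag=4, rhs=30; c'=1/4, d'=15/2
row 2: denom=4−1·1/4=15/4; d'=(-48−1·15/2)/(15/4)=-74/5
row 3: denom=6−1·4/15=86/15; d'=(-3−1·-74/5)/(86/15)=177/86
back: M3=177/86
back: M2=-74/5−4/15·177/86=-660/43
back: M1=15/2−1/4·-660/43=975/86
M: M0=0, M1=975/86, M2=-660/43, M3=177/86, M4=0
seg 0: a=-4, c=M0/2=0, d=(M1−M0)/(6·1)=325/172, b=Δ0−h0·(2M0+M1)/6=-153/172
seg 1: a=-3, c=M1/2=975/172, d=(M2−M1)/(6·1)=-765/172, b=Δ1−h1·(2M1+M2)/6=411/86
seg 2: a=3, c=M2/2=-330/43, d=(M3−M2)/(6·1)=499/172, b=Δ2−h2·(2M2+M3)/6=477/172
seg 3: a=1, c=M3/2=177/172, d=(M4−M3)/(6·2)=-59/344, b=Δ3−h3·(2M3+M4)/6=-333/86
t_q=5/4 → seg 1, τ=1/4; S=-3+411/86·τ+975/172·τ²+-765/172·τ³=-16737/11008

  seg 0: a=-4 b=-153/172 c=0 d=325/172
  seg 1: a=-3 b=411/86 c=975/172 d=-765/172
  seg 2: a=3 b=477/172 c=-330/43 d=499/172
  seg 3: a=1 b=-333/86 c=177/172 d=-59/344
S(5/4) = -16737/11008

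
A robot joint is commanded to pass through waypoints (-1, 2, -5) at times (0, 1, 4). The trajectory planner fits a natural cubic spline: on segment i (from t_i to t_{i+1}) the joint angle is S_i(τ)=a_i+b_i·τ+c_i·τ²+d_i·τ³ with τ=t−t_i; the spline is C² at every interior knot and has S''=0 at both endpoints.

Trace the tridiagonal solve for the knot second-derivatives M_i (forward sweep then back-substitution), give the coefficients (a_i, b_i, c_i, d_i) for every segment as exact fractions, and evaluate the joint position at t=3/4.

  seg 0: a=-1 b=11/3 c=0 d=-2/3
  seg 1: a=2 b=5/3 c=-2 d=2/9
S(3/4) = 47/32

Δ: Δ0=3, Δ1=-7/3
row 1: diag=8, rhs=-32; c'=3/8, d'=-4
back: M1=-4
M: M0=0, M1=-4, M2=0
seg 0: a=-1, c=M0/2=0, d=(M1−M0)/(6·1)=-2/3, b=Δ0−h0·(2M0+M1)/6=11/3
seg 1: a=2, c=M1/2=-2, d=(M2−M1)/(6·3)=2/9, b=Δ1−h1·(2M1+M2)/6=5/3
t_q=3/4 → seg 0, τ=3/4; S=-1+11/3·τ+0·τ²+-2/3·τ³=47/32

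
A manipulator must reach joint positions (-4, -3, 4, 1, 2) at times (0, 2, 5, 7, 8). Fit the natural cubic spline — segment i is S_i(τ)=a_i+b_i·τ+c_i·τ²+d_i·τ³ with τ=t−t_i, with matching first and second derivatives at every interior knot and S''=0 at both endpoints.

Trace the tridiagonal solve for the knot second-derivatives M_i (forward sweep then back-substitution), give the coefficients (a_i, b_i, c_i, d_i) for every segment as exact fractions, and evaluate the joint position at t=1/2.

  seg 0: a=-4 b=-361/1518 c=0 d=140/759
  seg 1: a=-3 b=2999/1518 c=280/253 d=-1499/4554
  seg 2: a=4 b=-206/759 c=-939/506 d=3769/6072
  seg 3: a=1 b=-373/1518 c=1891/1012 d=-1891/3036
S(1/2) = -4145/1012

Δ: Δ0=1/2, Δ1=7/3, Δ2=-3/2, Δ3=1
row 1: diag=10, rhs=11; c'=3/10, d'=11/10
row 2: denom=10−3·3/10=91/10; d'=(-23−3·11/10)/(91/10)=-263/91
row 3: denom=6−2·20/91=506/91; d'=(15−2·-263/91)/(506/91)=1891/506
back: M3=1891/506
back: M2=-263/91−20/91·1891/506=-939/253
back: M1=11/10−3/10·-939/253=560/253
M: M0=0, M1=560/253, M2=-939/253, M3=1891/506, M4=0
seg 0: a=-4, c=M0/2=0, d=(M1−M0)/(6·2)=140/759, b=Δ0−h0·(2M0+M1)/6=-361/1518
seg 1: a=-3, c=M1/2=280/253, d=(M2−M1)/(6·3)=-1499/4554, b=Δ1−h1·(2M1+M2)/6=2999/1518
seg 2: a=4, c=M2/2=-939/506, d=(M3−M2)/(6·2)=3769/6072, b=Δ2−h2·(2M2+M3)/6=-206/759
seg 3: a=1, c=M3/2=1891/1012, d=(M4−M3)/(6·1)=-1891/3036, b=Δ3−h3·(2M3+M4)/6=-373/1518
t_q=1/2 → seg 0, τ=1/2; S=-4+-361/1518·τ+0·τ²+140/759·τ³=-4145/1012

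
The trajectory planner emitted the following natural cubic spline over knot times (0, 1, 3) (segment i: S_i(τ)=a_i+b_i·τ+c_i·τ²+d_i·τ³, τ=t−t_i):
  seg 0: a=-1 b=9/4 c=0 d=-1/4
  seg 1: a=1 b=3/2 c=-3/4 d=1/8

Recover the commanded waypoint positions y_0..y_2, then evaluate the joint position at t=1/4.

y_0=-1 y_1=1 y_2=2
S(1/4) = -113/256

y_0 = S_0(0) = a_0 = -1
y_1 = S_1(0) = a_1 = 1
y_2 = S_1(2) = 2
t_q=1/4 is in segment 0 (τ=1/4); S_0(τ)=-113/256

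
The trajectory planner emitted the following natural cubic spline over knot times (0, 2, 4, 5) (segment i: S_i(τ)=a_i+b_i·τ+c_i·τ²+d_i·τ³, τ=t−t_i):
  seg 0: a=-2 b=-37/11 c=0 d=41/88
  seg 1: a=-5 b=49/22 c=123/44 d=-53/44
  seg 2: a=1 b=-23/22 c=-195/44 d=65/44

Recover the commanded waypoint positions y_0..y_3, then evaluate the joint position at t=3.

y_0=-2 y_1=-5 y_2=1 y_3=-3
S(3) = -13/11

y_0 = S_0(0) = a_0 = -2
y_1 = S_1(0) = a_1 = -5
y_2 = S_2(0) = a_2 = 1
y_3 = S_2(1) = -3
t_q=3 is in segment 1 (τ=1); S_1(τ)=-13/11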